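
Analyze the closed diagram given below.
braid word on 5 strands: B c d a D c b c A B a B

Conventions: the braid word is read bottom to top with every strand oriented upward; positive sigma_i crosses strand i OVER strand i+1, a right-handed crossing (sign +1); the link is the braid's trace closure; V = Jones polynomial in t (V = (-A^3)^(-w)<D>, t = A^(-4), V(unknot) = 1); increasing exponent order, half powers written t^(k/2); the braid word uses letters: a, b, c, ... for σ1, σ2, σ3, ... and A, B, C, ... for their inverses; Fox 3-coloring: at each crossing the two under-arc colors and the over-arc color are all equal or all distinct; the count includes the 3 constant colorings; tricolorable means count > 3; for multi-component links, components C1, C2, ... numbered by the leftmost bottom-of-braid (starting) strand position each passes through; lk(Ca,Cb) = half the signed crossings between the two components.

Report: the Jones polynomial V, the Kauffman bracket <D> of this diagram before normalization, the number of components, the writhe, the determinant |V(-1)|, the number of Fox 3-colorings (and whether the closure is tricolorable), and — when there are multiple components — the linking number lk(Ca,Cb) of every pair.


Jones polynomial: V(t) = -t^-3 + 2 + t + t^3 + t^5
<D> = A^-14 + A^-6 + A^2 + 2A^6 - A^18; writhe +2
components 3, writhe +2 (12 crossings)
linking number lk(C1,C2) = +2
lk(C1,C3): 0
lk(C2,C3) = 0
3-colorings: 27 of 3^12, det 0 — tricolorable
note: w = +2 shifts under R1 moves; the (-A^3)^(-2) factor cancels that in V


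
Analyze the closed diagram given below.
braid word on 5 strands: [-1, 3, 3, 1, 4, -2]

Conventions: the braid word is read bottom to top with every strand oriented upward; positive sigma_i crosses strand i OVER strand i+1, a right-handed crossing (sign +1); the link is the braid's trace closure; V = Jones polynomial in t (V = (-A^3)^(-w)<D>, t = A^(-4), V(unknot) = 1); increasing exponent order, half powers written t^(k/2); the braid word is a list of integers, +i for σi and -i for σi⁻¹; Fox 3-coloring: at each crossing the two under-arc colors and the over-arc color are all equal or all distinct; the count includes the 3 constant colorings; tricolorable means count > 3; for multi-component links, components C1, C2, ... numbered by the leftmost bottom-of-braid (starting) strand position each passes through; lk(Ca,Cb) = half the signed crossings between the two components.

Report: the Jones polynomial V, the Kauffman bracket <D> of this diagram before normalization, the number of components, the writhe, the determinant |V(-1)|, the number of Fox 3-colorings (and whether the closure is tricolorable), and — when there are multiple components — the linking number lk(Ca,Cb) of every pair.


V = 1 + t + t^2 + t^3
<D> = A^-6 + A^-2 + A^2 + A^6 (w = +2)
3 components over 6 crossings, w = +2
lk(C1,C2): 0
lk(C1,C3) = 0
linking number lk(C2,C3) = +1
9 Fox colorings among 3^6, |V(-1)| = 0: tricolorable
why: w = +2 (over 6 crossings) is diagram-only; (-A^3)^(-2) removes it from V


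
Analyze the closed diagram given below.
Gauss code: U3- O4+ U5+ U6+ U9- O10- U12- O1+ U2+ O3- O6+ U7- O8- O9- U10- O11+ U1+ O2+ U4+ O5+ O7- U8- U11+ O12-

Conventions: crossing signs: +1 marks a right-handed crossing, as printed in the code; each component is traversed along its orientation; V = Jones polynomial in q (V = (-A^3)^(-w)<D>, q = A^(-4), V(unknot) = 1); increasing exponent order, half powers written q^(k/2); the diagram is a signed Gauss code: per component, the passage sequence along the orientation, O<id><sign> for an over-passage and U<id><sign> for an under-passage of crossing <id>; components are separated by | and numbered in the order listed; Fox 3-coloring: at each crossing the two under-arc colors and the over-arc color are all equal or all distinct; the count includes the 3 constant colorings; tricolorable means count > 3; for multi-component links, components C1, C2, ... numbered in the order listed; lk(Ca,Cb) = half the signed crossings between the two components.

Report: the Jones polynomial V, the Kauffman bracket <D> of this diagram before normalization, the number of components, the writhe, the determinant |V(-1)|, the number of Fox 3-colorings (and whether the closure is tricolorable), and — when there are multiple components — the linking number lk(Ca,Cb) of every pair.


V = -q^-5 + 4q^-4 - 8q^-3 + 12q^-2 - 15q^-1 + 17 - 15q + 12q^2 - 8q^3 + 4q^4 - q^5
<D> = -A^-20 + 4A^-16 - 8A^-12 + 12A^-8 - 15A^-4 + 17 - 15A^4 + 12A^8 - 8A^12 + 4A^16 - A^20 (w = 0)
1 component over 12 crossings, w = 0
3 Fox colorings among 3^12, |V(-1)| = 97: not tricolorable
why: det 97 = |V(-1)|; not divisible by 3, so not tricolorable


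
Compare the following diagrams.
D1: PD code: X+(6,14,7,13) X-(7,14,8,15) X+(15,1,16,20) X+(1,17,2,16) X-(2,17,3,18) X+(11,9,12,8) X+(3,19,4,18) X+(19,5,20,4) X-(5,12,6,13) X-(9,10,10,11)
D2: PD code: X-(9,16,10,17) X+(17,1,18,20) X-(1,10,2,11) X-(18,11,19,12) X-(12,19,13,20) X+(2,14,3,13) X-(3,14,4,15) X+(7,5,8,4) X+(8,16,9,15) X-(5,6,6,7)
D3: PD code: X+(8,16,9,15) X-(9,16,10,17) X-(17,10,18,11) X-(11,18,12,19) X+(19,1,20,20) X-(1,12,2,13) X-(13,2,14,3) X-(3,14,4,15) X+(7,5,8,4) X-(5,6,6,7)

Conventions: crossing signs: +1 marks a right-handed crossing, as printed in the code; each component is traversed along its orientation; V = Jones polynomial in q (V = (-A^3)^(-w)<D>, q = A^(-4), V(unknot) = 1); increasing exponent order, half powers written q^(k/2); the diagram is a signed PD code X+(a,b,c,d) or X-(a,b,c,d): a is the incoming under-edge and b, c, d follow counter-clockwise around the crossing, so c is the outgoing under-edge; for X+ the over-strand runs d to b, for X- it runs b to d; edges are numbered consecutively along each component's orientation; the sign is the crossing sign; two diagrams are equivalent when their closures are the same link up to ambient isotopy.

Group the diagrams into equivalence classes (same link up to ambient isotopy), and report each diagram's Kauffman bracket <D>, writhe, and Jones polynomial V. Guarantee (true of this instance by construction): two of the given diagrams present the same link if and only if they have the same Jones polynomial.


grouping into links: {D1} | {D2} | {D3}
V(D1) = q + q^3 - q^4  (w +2, c 10, <D> = -A^-10 + A^-6 + A^2)
V(D2) = 1  [10 crossings, <D> = A^-6, w = -2]
D3 (bracket A^-4 + A^4 - A^8 + A^12 - A^16; 10 crossings at w = -4): V = -q^-7 + q^-6 - q^-5 + q^-4 + q^-2
why: V(q) takes 3 values over 3 diagrams, fixing the grouping


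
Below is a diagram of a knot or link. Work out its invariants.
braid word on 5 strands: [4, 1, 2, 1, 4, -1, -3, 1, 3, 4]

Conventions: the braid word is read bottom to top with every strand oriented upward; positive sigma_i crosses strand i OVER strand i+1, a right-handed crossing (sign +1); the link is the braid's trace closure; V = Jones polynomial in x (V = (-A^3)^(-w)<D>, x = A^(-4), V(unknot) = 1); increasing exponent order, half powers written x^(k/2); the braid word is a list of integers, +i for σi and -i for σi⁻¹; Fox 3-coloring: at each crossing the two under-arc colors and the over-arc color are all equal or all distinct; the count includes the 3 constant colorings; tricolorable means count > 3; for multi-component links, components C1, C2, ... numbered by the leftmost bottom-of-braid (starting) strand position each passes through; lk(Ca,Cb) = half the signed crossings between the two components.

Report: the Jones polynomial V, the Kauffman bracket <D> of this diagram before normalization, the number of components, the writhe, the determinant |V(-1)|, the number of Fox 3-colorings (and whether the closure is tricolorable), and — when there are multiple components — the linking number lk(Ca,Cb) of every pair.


V = x + x^2 + 2x^3 + x^4 - x^7
<D> = -A^-10 + A^2 + 2A^6 + A^10 + A^14 (w = +6)
3 components over 10 crossings, w = +6
lk(C1,C2): +1
lk(C1,C3) = 0
linking number lk(C2,C3) = 0
27 Fox colorings among 3^10, |V(-1)| = 0: tricolorable
why: w = +6 (over 10 crossings) is diagram-only; (-A^3)^(-6) removes it from V


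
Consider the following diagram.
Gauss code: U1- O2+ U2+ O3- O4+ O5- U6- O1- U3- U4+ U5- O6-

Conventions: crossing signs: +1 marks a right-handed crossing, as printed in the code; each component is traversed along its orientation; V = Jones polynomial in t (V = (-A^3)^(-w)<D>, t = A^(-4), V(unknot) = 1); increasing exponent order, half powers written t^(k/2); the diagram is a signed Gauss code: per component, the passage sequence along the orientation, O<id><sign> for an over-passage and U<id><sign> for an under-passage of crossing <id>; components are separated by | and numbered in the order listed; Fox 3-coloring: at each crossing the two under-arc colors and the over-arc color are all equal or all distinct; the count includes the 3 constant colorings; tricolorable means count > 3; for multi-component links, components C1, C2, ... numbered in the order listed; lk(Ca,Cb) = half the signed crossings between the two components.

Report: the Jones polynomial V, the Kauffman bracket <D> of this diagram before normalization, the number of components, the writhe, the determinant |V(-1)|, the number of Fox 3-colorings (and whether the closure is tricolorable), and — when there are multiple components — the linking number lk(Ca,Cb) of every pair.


V = -t^-4 + t^-3 + t^-1
<D> = A^-2 + A^6 - A^10 (w = -2)
1 component over 6 crossings, w = -2
9 Fox colorings among 3^6, |V(-1)| = 3: tricolorable
why: the span of V is 3, forcing >= 3 crossings in any diagram


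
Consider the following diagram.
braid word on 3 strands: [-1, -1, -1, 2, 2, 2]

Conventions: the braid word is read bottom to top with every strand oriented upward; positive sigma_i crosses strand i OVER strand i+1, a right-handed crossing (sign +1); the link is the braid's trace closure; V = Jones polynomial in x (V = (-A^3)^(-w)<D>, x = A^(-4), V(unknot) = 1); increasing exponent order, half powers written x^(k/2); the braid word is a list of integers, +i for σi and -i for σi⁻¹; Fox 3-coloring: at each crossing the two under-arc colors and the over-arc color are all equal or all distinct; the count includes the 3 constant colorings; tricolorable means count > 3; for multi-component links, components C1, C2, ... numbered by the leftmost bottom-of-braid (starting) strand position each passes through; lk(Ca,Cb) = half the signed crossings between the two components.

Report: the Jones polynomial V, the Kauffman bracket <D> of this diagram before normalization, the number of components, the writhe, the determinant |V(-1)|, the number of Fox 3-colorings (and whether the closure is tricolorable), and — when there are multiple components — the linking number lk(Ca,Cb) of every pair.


Jones polynomial: V(x) = -x^-3 + x^-2 - x^-1 + 3 - x + x^2 - x^3
<D> = -A^-12 + A^-8 - A^-4 + 3 - A^4 + A^8 - A^12; writhe 0
components 1, writhe 0 (6 crossings)
3-colorings: 27 of 3^6, det 9 — tricolorable
note: w = 0 shifts under R1 moves; the (-A^3)^(0) factor cancels that in V


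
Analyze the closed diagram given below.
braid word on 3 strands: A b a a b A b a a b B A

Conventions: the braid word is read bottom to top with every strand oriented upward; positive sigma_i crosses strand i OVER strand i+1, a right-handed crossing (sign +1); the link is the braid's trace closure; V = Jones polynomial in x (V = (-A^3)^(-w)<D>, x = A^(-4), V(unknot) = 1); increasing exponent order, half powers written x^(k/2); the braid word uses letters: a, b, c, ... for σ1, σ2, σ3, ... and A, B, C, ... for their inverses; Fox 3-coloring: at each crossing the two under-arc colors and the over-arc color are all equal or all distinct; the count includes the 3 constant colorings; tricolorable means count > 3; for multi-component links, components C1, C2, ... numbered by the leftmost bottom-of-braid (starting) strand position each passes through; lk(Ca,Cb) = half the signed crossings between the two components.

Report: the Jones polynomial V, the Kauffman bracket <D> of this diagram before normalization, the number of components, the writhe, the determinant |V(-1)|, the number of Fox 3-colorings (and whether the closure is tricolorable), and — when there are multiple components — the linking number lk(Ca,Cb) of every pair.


V(x) = x - x^2 + 2x^3 - x^4 + x^5 - x^6
bracket: -A^-12 + A^-8 - A^-4 + 2 - A^4 + A^8, w = +4
1 component, writhe +4, over 12 crossings
det 7, colorings 3 of 3^12 — not tricolorable
observation: the span of V is 5, forcing >= 5 crossings in any diagram


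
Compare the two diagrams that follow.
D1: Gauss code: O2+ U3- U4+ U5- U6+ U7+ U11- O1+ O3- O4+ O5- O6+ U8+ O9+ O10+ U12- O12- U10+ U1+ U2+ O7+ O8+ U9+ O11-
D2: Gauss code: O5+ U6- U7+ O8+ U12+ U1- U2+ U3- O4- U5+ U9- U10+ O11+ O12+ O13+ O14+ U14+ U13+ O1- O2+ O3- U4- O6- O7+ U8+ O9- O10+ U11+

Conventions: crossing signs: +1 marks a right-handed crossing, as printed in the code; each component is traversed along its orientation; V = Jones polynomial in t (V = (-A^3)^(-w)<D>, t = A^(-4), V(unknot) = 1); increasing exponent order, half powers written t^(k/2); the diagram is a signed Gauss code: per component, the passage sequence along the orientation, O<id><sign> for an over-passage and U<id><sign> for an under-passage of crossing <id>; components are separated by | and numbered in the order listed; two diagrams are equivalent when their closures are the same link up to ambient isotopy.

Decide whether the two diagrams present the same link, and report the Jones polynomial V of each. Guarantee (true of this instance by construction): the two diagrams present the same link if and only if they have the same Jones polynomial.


equivalent: no
V(D1) = t - t^2 + 2t^3 - t^4 + t^5 - t^6  (w +4, c 12, <D> = -A^-12 + A^-8 - A^-4 + 2 - A^4 + A^8)
V(D2) = 1  (w +4, c 14, <D> = A^12)
why: V(t) takes 2 values over 2 diagrams, fixing the grouping


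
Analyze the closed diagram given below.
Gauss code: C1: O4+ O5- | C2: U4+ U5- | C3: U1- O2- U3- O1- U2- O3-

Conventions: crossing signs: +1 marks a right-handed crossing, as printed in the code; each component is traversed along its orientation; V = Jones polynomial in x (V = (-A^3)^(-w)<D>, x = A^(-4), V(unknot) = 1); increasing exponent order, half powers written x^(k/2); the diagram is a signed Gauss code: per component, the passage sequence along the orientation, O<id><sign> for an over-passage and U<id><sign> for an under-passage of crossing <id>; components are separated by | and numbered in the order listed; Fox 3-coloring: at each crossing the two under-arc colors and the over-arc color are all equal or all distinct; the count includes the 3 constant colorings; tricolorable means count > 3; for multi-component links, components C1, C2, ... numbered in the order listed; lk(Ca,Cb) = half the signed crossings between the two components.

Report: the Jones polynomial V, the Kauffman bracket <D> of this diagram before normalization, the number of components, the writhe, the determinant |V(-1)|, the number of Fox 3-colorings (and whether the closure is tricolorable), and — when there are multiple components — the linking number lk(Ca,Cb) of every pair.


Jones polynomial: V(x) = -x^-5 - x^-4 + x^-3 + 2x^-2 + 2x^-1 + 1
<D> = -A^-9 - 2A^-5 - 2A^-1 - A^3 + A^7 + A^11; writhe -3
components 3, writhe -3 (5 crossings)
linking number lk(C1,C2) = 0
lk(C1,C3): 0
lk(C2,C3) = 0
3-colorings: 81 of 3^6, det 0 — tricolorable
note: span 5 respects span(V) <= c + mu - 1 = 7 for this 3-component diagram


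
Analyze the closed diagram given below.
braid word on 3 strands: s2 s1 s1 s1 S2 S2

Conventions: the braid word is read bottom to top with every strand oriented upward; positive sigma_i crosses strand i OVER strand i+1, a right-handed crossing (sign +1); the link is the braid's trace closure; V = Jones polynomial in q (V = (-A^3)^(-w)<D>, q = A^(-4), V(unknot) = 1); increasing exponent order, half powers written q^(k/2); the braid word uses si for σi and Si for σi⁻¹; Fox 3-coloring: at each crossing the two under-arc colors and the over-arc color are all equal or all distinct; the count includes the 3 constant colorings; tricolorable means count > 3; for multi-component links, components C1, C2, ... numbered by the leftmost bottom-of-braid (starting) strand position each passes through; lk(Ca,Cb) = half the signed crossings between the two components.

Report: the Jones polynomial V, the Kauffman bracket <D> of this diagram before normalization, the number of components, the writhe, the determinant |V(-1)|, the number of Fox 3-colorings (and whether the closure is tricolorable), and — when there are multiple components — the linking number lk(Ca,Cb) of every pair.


V(q) = q + q^3 - q^4
bracket: -A^-10 + A^-6 + A^2, w = +2
1 component, writhe +2, over 6 crossings
det 3, colorings 9 of 3^6 — tricolorable
observation: w = +2 (over 6 crossings) is diagram-only; (-A^3)^(-2) removes it from V


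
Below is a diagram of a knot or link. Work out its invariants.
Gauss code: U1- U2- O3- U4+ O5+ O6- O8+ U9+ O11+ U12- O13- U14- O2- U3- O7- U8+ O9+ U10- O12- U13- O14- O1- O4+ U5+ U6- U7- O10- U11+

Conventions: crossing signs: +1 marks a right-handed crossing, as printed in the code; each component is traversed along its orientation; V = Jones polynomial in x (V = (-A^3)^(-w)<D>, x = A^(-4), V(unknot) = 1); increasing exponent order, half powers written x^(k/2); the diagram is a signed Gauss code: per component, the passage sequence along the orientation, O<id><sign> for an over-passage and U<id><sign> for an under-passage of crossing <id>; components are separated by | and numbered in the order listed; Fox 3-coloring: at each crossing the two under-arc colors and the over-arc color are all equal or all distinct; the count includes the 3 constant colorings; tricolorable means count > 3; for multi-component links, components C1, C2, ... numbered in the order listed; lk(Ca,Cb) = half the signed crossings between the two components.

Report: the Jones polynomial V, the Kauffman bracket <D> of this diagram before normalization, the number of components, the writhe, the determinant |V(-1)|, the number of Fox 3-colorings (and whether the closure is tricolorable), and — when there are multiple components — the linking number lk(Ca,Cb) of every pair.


Jones polynomial: V(x) = -x^-8 + 3x^-7 - 5x^-6 + 6x^-5 - 7x^-4 + 7x^-3 - 5x^-2 + 4x^-1 - 1
<D> = -A^-12 + 4A^-8 - 5A^-4 + 7 - 7A^4 + 6A^8 - 5A^12 + 3A^16 - A^20; writhe -4
components 1, writhe -4 (14 crossings)
3-colorings: 9 of 3^14, det 39 — tricolorable
note: w = -4 shifts under R1 moves; the (-A^3)^(4) factor cancels that in V


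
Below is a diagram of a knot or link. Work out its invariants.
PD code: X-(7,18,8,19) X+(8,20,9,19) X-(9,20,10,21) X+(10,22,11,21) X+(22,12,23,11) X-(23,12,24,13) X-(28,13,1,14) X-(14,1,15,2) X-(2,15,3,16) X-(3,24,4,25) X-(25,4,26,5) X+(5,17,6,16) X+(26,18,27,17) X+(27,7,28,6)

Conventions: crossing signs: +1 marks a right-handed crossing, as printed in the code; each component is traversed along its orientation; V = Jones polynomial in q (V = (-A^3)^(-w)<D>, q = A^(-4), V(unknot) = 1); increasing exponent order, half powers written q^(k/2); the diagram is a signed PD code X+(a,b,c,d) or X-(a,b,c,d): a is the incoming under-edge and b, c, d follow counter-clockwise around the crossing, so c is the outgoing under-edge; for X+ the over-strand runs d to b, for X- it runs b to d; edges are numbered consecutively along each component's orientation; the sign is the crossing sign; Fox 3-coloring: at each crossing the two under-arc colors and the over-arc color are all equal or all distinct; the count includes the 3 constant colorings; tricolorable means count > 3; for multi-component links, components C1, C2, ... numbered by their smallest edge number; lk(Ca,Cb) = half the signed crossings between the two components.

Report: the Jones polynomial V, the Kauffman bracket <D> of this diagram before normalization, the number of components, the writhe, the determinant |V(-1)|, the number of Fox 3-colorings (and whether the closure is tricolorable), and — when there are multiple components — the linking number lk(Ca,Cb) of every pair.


Jones polynomial: V(q) = -q^-4 + q^-3 + q^-1
<D> = A^-2 + A^6 - A^10; writhe -2
components 1, writhe -2 (14 crossings)
3-colorings: 9 of 3^14, det 3 — tricolorable
note: |V(-1)| = 3: so tricolorable, since 3 divides 3


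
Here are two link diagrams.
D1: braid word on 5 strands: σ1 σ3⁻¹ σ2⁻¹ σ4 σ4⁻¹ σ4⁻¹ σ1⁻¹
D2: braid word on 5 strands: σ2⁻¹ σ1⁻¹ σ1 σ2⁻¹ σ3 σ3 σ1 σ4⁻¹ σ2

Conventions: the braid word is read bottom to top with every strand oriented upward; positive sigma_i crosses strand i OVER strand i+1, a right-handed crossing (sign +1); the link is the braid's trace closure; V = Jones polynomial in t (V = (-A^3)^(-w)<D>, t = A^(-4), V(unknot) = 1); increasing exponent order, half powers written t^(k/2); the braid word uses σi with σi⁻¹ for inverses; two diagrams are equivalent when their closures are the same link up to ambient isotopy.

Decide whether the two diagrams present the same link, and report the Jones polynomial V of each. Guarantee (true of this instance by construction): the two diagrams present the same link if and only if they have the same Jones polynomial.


equivalent: no
D1 (bracket A^-11 + A^-7; 7 crossings at w = -3): V = -t^(-1/2) - t^(1/2)
V(D2) = -t^(1/2) - t^(5/2)  [9 crossings, <D> = A^-7 + A, w = +1]
observation: V(t) takes 2 values over 2 diagrams, fixing the grouping


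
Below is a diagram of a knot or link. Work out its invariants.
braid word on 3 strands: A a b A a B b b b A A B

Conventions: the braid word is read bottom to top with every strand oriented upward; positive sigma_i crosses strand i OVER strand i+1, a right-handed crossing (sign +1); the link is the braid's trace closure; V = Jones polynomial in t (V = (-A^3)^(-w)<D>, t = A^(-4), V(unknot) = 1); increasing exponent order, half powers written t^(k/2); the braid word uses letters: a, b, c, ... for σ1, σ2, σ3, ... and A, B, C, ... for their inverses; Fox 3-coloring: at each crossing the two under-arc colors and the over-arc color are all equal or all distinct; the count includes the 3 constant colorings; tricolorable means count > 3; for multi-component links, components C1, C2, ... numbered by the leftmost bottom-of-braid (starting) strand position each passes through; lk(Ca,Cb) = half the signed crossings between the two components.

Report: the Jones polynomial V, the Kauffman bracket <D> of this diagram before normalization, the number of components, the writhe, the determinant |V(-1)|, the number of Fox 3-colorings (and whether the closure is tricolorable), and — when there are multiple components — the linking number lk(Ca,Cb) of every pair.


V(t) = t^-2 + 2 + t^2
bracket: A^-8 + 2 + A^8, w = 0
3 components, writhe 0, over 12 crossings
lk(C1,C2) = 0
linking number lk(C1,C3) = -1
lk(C2,C3): +1
det 4, colorings 3 of 3^12 — not tricolorable
observation: w = 0 (over 12 crossings) is diagram-only; (-A^3)^(0) removes it from V


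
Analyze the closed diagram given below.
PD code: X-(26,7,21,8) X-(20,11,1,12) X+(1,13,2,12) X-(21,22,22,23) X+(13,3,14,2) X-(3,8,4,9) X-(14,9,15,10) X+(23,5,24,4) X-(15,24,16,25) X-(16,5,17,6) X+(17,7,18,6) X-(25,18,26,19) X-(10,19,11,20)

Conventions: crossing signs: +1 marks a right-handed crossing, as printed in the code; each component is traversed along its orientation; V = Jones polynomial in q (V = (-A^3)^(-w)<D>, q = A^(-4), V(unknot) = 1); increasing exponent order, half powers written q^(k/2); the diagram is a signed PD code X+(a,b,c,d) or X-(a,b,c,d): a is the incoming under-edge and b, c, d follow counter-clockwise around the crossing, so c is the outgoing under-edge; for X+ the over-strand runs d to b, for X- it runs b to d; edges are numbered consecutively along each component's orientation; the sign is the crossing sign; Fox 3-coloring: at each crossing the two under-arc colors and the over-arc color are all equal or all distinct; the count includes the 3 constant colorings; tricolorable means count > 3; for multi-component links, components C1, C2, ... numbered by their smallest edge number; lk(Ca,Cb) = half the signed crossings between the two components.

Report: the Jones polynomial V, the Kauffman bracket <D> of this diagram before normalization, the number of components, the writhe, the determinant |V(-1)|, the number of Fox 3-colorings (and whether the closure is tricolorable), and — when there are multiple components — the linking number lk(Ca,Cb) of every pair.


V = -q^(-5/2) - q^(-1/2)
<D> = A^-13 + A^-5 (w = -5)
2 components over 13 crossings, w = -5
lk(C1,C2): -1
3 Fox colorings among 3^13, |V(-1)| = 2: not tricolorable
why: the span of V is 2, within the link bound 13 + 2 - 1


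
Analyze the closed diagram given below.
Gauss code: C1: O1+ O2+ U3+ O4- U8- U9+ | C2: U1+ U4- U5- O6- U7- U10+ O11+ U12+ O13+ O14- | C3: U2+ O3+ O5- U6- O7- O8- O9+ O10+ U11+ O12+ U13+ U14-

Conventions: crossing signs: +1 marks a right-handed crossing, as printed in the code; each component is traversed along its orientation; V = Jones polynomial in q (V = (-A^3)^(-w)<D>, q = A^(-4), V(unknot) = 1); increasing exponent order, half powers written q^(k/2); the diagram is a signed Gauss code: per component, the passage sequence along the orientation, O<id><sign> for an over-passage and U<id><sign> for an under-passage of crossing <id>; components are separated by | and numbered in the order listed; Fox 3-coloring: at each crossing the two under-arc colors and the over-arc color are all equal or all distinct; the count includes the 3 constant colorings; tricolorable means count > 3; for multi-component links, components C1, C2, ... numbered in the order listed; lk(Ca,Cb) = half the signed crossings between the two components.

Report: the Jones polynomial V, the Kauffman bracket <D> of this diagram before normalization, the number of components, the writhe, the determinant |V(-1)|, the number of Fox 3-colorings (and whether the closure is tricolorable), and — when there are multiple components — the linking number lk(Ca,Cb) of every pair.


V(q) = 1 + q + q^2 + q^3
bracket: A^-6 + A^-2 + A^2 + A^6, w = +2
3 components, writhe +2, over 14 crossings
lk(C1,C2) = 0
linking number lk(C1,C3) = +1
lk(C2,C3): 0
det 0, colorings 9 of 3^14 — tricolorable
observation: |V(-1)| = 0: so tricolorable, since 3 divides 0


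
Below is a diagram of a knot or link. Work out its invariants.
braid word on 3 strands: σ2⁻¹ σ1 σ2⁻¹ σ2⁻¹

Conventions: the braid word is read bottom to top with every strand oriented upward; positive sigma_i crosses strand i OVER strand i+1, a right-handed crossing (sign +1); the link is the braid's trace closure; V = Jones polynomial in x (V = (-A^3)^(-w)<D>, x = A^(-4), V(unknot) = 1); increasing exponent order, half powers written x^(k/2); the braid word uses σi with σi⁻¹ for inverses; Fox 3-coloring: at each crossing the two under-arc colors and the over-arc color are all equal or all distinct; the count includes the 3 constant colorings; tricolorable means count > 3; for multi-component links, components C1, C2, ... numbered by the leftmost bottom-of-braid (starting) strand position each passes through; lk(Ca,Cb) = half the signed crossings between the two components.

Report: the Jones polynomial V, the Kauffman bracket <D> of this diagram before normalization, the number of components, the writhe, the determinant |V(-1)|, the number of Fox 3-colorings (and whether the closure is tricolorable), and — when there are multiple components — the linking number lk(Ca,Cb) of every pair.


V = -x^-4 + x^-3 + x^-1
<D> = A^-2 + A^6 - A^10 (w = -2)
1 component over 4 crossings, w = -2
9 Fox colorings among 3^4, |V(-1)| = 3: tricolorable
why: det 3 = |V(-1)|; divisible by 3, so tricolorable


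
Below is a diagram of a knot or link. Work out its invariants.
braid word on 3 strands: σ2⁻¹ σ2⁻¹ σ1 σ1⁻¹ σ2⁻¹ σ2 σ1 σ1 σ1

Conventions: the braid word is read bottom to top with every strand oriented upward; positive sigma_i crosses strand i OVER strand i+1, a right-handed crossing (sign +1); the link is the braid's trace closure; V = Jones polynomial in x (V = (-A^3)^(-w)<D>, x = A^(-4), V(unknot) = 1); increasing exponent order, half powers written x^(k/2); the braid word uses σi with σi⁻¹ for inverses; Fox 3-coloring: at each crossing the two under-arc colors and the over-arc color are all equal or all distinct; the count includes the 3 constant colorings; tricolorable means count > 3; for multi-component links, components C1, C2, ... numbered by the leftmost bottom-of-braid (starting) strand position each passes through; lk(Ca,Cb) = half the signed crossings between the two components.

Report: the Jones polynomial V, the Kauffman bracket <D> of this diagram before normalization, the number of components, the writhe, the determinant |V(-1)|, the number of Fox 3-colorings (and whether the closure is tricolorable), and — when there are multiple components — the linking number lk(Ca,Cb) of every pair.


V = -x^(-3/2) - 2x^(1/2) + x^(3/2) - x^(5/2) + x^(7/2)
<D> = -A^-11 + A^-7 - A^-3 + 2A + A^9 (w = +1)
2 components over 9 crossings, w = +1
lk(C1,C2): -1
9 Fox colorings among 3^9, |V(-1)| = 6: tricolorable
why: w = +1 shifts under R1 moves; the (-A^3)^(-1) factor cancels that in V


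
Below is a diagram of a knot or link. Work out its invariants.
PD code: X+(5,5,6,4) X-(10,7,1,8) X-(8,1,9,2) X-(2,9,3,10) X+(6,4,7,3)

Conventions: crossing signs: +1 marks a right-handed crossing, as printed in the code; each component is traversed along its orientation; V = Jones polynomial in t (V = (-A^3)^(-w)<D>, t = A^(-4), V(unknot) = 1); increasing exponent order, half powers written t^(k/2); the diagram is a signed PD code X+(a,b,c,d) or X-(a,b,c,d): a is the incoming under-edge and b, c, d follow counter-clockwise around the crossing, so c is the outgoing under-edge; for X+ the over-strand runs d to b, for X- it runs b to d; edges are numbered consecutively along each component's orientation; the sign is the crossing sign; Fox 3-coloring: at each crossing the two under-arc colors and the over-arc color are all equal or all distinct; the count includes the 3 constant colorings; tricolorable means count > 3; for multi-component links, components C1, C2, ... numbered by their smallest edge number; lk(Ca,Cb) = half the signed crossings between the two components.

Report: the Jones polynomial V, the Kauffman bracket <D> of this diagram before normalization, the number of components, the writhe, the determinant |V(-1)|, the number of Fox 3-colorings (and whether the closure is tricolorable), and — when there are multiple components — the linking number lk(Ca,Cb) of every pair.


V(t) = -t^-4 + t^-3 + t^-1
bracket: -A - A^9 + A^13, w = -1
1 component, writhe -1, over 5 crossings
det 3, colorings 9 of 3^5 — tricolorable
observation: w = -1 shifts under R1 moves; the (-A^3)^(1) factor cancels that in V


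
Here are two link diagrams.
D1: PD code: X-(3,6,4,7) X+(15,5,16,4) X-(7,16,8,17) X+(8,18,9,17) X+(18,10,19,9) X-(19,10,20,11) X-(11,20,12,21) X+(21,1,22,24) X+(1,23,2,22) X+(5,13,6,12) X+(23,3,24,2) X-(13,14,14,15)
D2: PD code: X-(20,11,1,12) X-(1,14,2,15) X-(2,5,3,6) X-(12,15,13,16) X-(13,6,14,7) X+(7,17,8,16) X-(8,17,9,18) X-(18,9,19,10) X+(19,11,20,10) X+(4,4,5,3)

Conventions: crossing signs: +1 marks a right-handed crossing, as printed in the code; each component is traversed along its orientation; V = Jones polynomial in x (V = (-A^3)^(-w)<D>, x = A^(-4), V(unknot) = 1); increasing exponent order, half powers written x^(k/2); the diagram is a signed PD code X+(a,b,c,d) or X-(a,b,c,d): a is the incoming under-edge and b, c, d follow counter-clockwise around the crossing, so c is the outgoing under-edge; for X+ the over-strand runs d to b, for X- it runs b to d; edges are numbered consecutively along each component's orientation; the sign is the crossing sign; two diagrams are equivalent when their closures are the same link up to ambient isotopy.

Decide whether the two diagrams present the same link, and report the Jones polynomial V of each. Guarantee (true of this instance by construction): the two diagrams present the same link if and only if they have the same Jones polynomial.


equivalent: no
V(D1) = x^-1 - 1 + 2x - 3x^2 + 3x^3 - 2x^4 + 2x^5 - x^6  (w +2, c 12, <D> = -A^-18 + 2A^-14 - 2A^-10 + 3A^-6 - 3A^-2 + 2A^2 - A^6 + A^10)
V(D2) = -x^-4 + x^-3 + x^-1  (w -4, c 10, <D> = A^-8 + 1 - A^4)
why: comparing 2 Jones polynomials yields 2 groups


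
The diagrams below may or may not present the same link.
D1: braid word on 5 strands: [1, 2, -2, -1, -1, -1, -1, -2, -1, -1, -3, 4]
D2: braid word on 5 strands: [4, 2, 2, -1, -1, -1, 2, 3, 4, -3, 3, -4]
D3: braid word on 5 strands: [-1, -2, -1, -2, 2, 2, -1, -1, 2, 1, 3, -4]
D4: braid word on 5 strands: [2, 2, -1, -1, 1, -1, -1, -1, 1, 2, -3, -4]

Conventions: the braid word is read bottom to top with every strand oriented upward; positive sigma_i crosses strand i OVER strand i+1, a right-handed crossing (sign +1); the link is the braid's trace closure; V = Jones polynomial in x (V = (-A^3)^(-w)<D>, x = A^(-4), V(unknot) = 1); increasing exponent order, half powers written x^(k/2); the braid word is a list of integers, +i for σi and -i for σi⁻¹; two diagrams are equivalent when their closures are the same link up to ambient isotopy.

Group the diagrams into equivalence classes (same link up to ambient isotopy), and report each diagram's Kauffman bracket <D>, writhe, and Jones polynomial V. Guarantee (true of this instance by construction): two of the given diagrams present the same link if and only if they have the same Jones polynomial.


grouping into links: {D1} | {D2, D4} | {D3}
V(D1) = -x^-7 + x^-6 - x^-5 + x^-4 + x^-2  (w -6, c 12, <D> = A^-10 + A^-2 - A^2 + A^6 - A^10)
V(D2) = -x^-3 + x^-2 - x^-1 + 3 - x + x^2 - x^3  (w +2, c 12, <D> = -A^-6 + A^-2 - A^2 + 3A^6 - A^10 + A^14 - A^18)
D3 (bracket A^-2 + A^6 - A^10; 12 crossings at w = -2): V = -x^-4 + x^-3 + x^-1
V(D4) = -x^-3 + x^-2 - x^-1 + 3 - x + x^2 - x^3  [12 crossings, <D> = -A^-18 + A^-14 - A^-10 + 3A^-6 - A^-2 + A^2 - A^6, w = -2]
why: V(x) takes 3 values over 4 diagrams, fixing the grouping


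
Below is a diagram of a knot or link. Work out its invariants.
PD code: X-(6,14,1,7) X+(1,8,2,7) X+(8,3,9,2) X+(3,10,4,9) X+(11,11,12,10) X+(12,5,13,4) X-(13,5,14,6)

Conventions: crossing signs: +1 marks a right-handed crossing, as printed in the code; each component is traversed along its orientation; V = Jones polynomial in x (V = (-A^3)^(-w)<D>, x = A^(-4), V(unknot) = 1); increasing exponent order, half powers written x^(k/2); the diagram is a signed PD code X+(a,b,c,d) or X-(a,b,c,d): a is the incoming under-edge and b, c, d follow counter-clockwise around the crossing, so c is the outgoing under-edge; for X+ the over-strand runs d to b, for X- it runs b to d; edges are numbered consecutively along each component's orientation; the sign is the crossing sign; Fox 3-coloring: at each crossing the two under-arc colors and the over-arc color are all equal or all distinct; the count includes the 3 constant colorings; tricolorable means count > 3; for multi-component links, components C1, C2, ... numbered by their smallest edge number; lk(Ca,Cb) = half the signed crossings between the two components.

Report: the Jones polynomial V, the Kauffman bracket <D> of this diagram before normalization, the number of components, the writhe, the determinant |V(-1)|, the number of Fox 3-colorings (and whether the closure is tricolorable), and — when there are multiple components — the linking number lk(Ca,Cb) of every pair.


V(x) = -x^(1/2) - x^(5/2)
bracket: A^-1 + A^7, w = +3
2 components, writhe +3, over 7 crossings
lk(C1,C2) = +1
det 2, colorings 3 of 3^7 — not tricolorable
observation: det 2 = |V(-1)|; not divisible by 3, so not tricolorable


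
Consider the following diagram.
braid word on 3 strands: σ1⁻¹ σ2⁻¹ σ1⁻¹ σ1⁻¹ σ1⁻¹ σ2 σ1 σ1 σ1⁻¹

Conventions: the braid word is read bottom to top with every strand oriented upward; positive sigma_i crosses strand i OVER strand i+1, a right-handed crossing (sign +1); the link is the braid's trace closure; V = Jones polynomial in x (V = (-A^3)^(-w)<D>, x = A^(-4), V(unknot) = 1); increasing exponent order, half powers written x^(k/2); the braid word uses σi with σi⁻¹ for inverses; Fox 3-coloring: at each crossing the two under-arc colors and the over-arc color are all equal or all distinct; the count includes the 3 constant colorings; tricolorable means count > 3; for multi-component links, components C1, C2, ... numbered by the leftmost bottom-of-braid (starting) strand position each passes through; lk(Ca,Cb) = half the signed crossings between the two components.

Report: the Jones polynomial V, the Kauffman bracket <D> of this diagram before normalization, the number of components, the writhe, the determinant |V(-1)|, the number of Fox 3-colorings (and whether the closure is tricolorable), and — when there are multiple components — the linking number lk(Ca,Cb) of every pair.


V = x^(-9/2) - x^(-5/2) - x^(-3/2) - x^(-1/2)
<D> = A^-7 + A^-3 + A - A^9 (w = -3)
2 components over 9 crossings, w = -3
lk(C1,C2): 0
27 Fox colorings among 3^9, |V(-1)| = 0: tricolorable
why: free reduction leaves σ1⁻¹ σ2⁻¹ σ1⁻¹ σ1⁻¹ σ1⁻¹ σ2 σ1 of the original 9 letters


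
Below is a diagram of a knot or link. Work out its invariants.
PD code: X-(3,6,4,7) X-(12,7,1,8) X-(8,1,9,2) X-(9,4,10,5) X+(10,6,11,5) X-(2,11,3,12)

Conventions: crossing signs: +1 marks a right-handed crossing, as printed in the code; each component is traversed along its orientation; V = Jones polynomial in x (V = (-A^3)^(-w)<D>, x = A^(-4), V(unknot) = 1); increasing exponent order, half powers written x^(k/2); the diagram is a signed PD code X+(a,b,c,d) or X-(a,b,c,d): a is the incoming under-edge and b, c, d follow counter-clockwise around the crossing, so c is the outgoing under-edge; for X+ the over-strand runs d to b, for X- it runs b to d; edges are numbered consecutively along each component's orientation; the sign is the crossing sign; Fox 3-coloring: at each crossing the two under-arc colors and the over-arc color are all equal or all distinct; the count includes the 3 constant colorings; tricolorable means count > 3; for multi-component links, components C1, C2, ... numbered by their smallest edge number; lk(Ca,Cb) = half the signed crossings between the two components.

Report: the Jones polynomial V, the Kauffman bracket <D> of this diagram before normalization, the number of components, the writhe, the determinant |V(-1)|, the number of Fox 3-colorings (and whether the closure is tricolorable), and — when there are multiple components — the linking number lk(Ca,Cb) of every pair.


V(x) = -x^-4 + x^-3 + x^-1
bracket: A^-8 + 1 - A^4, w = -4
1 component, writhe -4, over 6 crossings
det 3, colorings 9 of 3^6 — tricolorable
observation: |V(-1)| = 3: so tricolorable, since 3 divides 3


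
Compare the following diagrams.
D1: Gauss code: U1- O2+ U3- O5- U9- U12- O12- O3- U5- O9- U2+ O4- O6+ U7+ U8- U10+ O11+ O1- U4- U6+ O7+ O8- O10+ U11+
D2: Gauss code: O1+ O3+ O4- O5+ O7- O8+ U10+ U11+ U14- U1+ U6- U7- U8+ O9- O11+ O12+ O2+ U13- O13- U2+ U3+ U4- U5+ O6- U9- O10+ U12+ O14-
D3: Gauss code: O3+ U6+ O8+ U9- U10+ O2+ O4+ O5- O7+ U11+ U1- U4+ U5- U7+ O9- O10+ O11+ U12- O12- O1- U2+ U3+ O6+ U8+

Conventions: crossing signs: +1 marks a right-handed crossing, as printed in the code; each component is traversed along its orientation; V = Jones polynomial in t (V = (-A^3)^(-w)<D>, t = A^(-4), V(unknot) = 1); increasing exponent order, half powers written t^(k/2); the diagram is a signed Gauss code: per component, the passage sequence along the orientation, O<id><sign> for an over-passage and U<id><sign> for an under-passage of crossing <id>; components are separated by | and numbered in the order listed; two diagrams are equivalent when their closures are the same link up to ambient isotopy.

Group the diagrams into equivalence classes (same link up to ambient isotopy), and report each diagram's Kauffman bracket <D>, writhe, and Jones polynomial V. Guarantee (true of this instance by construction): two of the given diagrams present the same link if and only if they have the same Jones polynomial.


classes: {D1} | {D2} | {D3}
V(D1) = -t^-4 + t^-3 + t^-1  [12 crossings, <D> = A^-2 + A^6 - A^10, w = -2]
V(D2) = 1  (w +2, c 14, <D> = A^6)
V(D3) = t + t^3 - t^4  (w +4, c 12, <D> = -A^-4 + 1 + A^8)
insight: 3 values of V(t) split the 3 diagrams
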